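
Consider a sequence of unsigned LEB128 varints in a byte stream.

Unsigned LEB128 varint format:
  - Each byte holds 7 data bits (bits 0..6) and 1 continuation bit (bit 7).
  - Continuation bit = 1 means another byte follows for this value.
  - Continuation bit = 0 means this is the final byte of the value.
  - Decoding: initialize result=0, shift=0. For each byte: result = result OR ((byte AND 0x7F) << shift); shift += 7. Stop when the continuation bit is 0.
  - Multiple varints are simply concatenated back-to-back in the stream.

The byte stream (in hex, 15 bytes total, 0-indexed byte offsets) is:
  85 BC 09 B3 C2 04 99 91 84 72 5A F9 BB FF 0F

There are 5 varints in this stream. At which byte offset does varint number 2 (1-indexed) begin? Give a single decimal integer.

Answer: 3

Derivation:
  byte[0]=0x85 cont=1 payload=0x05=5: acc |= 5<<0 -> acc=5 shift=7
  byte[1]=0xBC cont=1 payload=0x3C=60: acc |= 60<<7 -> acc=7685 shift=14
  byte[2]=0x09 cont=0 payload=0x09=9: acc |= 9<<14 -> acc=155141 shift=21 [end]
Varint 1: bytes[0:3] = 85 BC 09 -> value 155141 (3 byte(s))
  byte[3]=0xB3 cont=1 payload=0x33=51: acc |= 51<<0 -> acc=51 shift=7
  byte[4]=0xC2 cont=1 payload=0x42=66: acc |= 66<<7 -> acc=8499 shift=14
  byte[5]=0x04 cont=0 payload=0x04=4: acc |= 4<<14 -> acc=74035 shift=21 [end]
Varint 2: bytes[3:6] = B3 C2 04 -> value 74035 (3 byte(s))
  byte[6]=0x99 cont=1 payload=0x19=25: acc |= 25<<0 -> acc=25 shift=7
  byte[7]=0x91 cont=1 payload=0x11=17: acc |= 17<<7 -> acc=2201 shift=14
  byte[8]=0x84 cont=1 payload=0x04=4: acc |= 4<<14 -> acc=67737 shift=21
  byte[9]=0x72 cont=0 payload=0x72=114: acc |= 114<<21 -> acc=239143065 shift=28 [end]
Varint 3: bytes[6:10] = 99 91 84 72 -> value 239143065 (4 byte(s))
  byte[10]=0x5A cont=0 payload=0x5A=90: acc |= 90<<0 -> acc=90 shift=7 [end]
Varint 4: bytes[10:11] = 5A -> value 90 (1 byte(s))
  byte[11]=0xF9 cont=1 payload=0x79=121: acc |= 121<<0 -> acc=121 shift=7
  byte[12]=0xBB cont=1 payload=0x3B=59: acc |= 59<<7 -> acc=7673 shift=14
  byte[13]=0xFF cont=1 payload=0x7F=127: acc |= 127<<14 -> acc=2088441 shift=21
  byte[14]=0x0F cont=0 payload=0x0F=15: acc |= 15<<21 -> acc=33545721 shift=28 [end]
Varint 5: bytes[11:15] = F9 BB FF 0F -> value 33545721 (4 byte(s))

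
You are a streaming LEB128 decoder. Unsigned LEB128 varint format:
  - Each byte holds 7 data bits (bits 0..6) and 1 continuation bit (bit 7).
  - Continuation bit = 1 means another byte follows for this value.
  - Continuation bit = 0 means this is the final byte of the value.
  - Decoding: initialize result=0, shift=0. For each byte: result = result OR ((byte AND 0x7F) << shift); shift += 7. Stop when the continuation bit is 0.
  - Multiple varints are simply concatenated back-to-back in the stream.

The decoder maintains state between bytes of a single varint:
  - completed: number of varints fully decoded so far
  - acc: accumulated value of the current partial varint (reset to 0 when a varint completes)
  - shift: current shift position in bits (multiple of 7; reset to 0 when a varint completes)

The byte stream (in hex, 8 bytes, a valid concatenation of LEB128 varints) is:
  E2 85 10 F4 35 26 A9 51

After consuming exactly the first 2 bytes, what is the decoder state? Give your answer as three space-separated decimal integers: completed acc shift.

byte[0]=0xE2 cont=1 payload=0x62: acc |= 98<<0 -> completed=0 acc=98 shift=7
byte[1]=0x85 cont=1 payload=0x05: acc |= 5<<7 -> completed=0 acc=738 shift=14

Answer: 0 738 14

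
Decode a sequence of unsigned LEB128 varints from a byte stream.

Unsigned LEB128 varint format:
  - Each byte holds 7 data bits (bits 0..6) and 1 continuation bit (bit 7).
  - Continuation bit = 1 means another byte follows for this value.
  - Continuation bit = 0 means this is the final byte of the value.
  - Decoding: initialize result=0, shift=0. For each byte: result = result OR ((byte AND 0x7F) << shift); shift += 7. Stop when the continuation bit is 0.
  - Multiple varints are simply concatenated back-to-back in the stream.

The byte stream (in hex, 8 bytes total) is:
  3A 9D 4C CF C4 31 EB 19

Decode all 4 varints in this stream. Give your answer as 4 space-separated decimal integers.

  byte[0]=0x3A cont=0 payload=0x3A=58: acc |= 58<<0 -> acc=58 shift=7 [end]
Varint 1: bytes[0:1] = 3A -> value 58 (1 byte(s))
  byte[1]=0x9D cont=1 payload=0x1D=29: acc |= 29<<0 -> acc=29 shift=7
  byte[2]=0x4C cont=0 payload=0x4C=76: acc |= 76<<7 -> acc=9757 shift=14 [end]
Varint 2: bytes[1:3] = 9D 4C -> value 9757 (2 byte(s))
  byte[3]=0xCF cont=1 payload=0x4F=79: acc |= 79<<0 -> acc=79 shift=7
  byte[4]=0xC4 cont=1 payload=0x44=68: acc |= 68<<7 -> acc=8783 shift=14
  byte[5]=0x31 cont=0 payload=0x31=49: acc |= 49<<14 -> acc=811599 shift=21 [end]
Varint 3: bytes[3:6] = CF C4 31 -> value 811599 (3 byte(s))
  byte[6]=0xEB cont=1 payload=0x6B=107: acc |= 107<<0 -> acc=107 shift=7
  byte[7]=0x19 cont=0 payload=0x19=25: acc |= 25<<7 -> acc=3307 shift=14 [end]
Varint 4: bytes[6:8] = EB 19 -> value 3307 (2 byte(s))

Answer: 58 9757 811599 3307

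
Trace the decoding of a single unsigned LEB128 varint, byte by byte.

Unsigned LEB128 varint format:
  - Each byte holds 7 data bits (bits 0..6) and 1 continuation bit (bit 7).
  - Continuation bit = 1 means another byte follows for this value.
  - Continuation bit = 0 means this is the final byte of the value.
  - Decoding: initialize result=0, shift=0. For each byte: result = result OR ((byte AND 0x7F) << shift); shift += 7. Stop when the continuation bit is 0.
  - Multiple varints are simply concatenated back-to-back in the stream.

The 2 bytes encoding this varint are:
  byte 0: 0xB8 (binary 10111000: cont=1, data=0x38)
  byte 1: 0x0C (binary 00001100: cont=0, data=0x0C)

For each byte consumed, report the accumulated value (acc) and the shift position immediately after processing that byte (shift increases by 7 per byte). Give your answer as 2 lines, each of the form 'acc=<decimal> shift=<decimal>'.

Answer: acc=56 shift=7
acc=1592 shift=14

Derivation:
byte 0=0xB8: payload=0x38=56, contrib = 56<<0 = 56; acc -> 56, shift -> 7
byte 1=0x0C: payload=0x0C=12, contrib = 12<<7 = 1536; acc -> 1592, shift -> 14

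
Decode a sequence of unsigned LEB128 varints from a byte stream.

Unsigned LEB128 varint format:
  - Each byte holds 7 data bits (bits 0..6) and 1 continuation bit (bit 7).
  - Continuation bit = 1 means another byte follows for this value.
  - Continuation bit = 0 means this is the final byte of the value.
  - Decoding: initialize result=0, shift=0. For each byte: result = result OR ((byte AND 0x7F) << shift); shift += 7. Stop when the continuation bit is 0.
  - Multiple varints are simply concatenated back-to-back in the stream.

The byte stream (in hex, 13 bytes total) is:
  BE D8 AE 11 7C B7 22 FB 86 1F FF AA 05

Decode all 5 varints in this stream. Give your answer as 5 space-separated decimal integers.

  byte[0]=0xBE cont=1 payload=0x3E=62: acc |= 62<<0 -> acc=62 shift=7
  byte[1]=0xD8 cont=1 payload=0x58=88: acc |= 88<<7 -> acc=11326 shift=14
  byte[2]=0xAE cont=1 payload=0x2E=46: acc |= 46<<14 -> acc=764990 shift=21
  byte[3]=0x11 cont=0 payload=0x11=17: acc |= 17<<21 -> acc=36416574 shift=28 [end]
Varint 1: bytes[0:4] = BE D8 AE 11 -> value 36416574 (4 byte(s))
  byte[4]=0x7C cont=0 payload=0x7C=124: acc |= 124<<0 -> acc=124 shift=7 [end]
Varint 2: bytes[4:5] = 7C -> value 124 (1 byte(s))
  byte[5]=0xB7 cont=1 payload=0x37=55: acc |= 55<<0 -> acc=55 shift=7
  byte[6]=0x22 cont=0 payload=0x22=34: acc |= 34<<7 -> acc=4407 shift=14 [end]
Varint 3: bytes[5:7] = B7 22 -> value 4407 (2 byte(s))
  byte[7]=0xFB cont=1 payload=0x7B=123: acc |= 123<<0 -> acc=123 shift=7
  byte[8]=0x86 cont=1 payload=0x06=6: acc |= 6<<7 -> acc=891 shift=14
  byte[9]=0x1F cont=0 payload=0x1F=31: acc |= 31<<14 -> acc=508795 shift=21 [end]
Varint 4: bytes[7:10] = FB 86 1F -> value 508795 (3 byte(s))
  byte[10]=0xFF cont=1 payload=0x7F=127: acc |= 127<<0 -> acc=127 shift=7
  byte[11]=0xAA cont=1 payload=0x2A=42: acc |= 42<<7 -> acc=5503 shift=14
  byte[12]=0x05 cont=0 payload=0x05=5: acc |= 5<<14 -> acc=87423 shift=21 [end]
Varint 5: bytes[10:13] = FF AA 05 -> value 87423 (3 byte(s))

Answer: 36416574 124 4407 508795 87423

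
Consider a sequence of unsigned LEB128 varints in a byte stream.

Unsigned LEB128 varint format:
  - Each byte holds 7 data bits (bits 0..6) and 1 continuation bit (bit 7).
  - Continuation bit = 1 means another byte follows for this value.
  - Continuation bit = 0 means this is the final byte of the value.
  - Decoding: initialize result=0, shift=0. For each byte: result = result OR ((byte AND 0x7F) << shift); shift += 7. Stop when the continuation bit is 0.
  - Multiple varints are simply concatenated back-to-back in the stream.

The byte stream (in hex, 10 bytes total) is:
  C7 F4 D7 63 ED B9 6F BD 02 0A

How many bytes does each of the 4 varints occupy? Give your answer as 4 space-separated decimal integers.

Answer: 4 3 2 1

Derivation:
  byte[0]=0xC7 cont=1 payload=0x47=71: acc |= 71<<0 -> acc=71 shift=7
  byte[1]=0xF4 cont=1 payload=0x74=116: acc |= 116<<7 -> acc=14919 shift=14
  byte[2]=0xD7 cont=1 payload=0x57=87: acc |= 87<<14 -> acc=1440327 shift=21
  byte[3]=0x63 cont=0 payload=0x63=99: acc |= 99<<21 -> acc=209058375 shift=28 [end]
Varint 1: bytes[0:4] = C7 F4 D7 63 -> value 209058375 (4 byte(s))
  byte[4]=0xED cont=1 payload=0x6D=109: acc |= 109<<0 -> acc=109 shift=7
  byte[5]=0xB9 cont=1 payload=0x39=57: acc |= 57<<7 -> acc=7405 shift=14
  byte[6]=0x6F cont=0 payload=0x6F=111: acc |= 111<<14 -> acc=1826029 shift=21 [end]
Varint 2: bytes[4:7] = ED B9 6F -> value 1826029 (3 byte(s))
  byte[7]=0xBD cont=1 payload=0x3D=61: acc |= 61<<0 -> acc=61 shift=7
  byte[8]=0x02 cont=0 payload=0x02=2: acc |= 2<<7 -> acc=317 shift=14 [end]
Varint 3: bytes[7:9] = BD 02 -> value 317 (2 byte(s))
  byte[9]=0x0A cont=0 payload=0x0A=10: acc |= 10<<0 -> acc=10 shift=7 [end]
Varint 4: bytes[9:10] = 0A -> value 10 (1 byte(s))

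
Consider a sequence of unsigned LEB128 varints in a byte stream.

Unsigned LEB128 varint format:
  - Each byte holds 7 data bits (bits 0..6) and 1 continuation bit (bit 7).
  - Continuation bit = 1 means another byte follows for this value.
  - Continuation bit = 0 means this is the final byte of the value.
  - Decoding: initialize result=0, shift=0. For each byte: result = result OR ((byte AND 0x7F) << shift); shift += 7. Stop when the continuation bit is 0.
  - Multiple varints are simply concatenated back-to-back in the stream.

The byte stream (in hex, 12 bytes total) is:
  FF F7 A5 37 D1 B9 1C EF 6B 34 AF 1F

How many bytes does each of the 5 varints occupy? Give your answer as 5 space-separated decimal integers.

Answer: 4 3 2 1 2

Derivation:
  byte[0]=0xFF cont=1 payload=0x7F=127: acc |= 127<<0 -> acc=127 shift=7
  byte[1]=0xF7 cont=1 payload=0x77=119: acc |= 119<<7 -> acc=15359 shift=14
  byte[2]=0xA5 cont=1 payload=0x25=37: acc |= 37<<14 -> acc=621567 shift=21
  byte[3]=0x37 cont=0 payload=0x37=55: acc |= 55<<21 -> acc=115964927 shift=28 [end]
Varint 1: bytes[0:4] = FF F7 A5 37 -> value 115964927 (4 byte(s))
  byte[4]=0xD1 cont=1 payload=0x51=81: acc |= 81<<0 -> acc=81 shift=7
  byte[5]=0xB9 cont=1 payload=0x39=57: acc |= 57<<7 -> acc=7377 shift=14
  byte[6]=0x1C cont=0 payload=0x1C=28: acc |= 28<<14 -> acc=466129 shift=21 [end]
Varint 2: bytes[4:7] = D1 B9 1C -> value 466129 (3 byte(s))
  byte[7]=0xEF cont=1 payload=0x6F=111: acc |= 111<<0 -> acc=111 shift=7
  byte[8]=0x6B cont=0 payload=0x6B=107: acc |= 107<<7 -> acc=13807 shift=14 [end]
Varint 3: bytes[7:9] = EF 6B -> value 13807 (2 byte(s))
  byte[9]=0x34 cont=0 payload=0x34=52: acc |= 52<<0 -> acc=52 shift=7 [end]
Varint 4: bytes[9:10] = 34 -> value 52 (1 byte(s))
  byte[10]=0xAF cont=1 payload=0x2F=47: acc |= 47<<0 -> acc=47 shift=7
  byte[11]=0x1F cont=0 payload=0x1F=31: acc |= 31<<7 -> acc=4015 shift=14 [end]
Varint 5: bytes[10:12] = AF 1F -> value 4015 (2 byte(s))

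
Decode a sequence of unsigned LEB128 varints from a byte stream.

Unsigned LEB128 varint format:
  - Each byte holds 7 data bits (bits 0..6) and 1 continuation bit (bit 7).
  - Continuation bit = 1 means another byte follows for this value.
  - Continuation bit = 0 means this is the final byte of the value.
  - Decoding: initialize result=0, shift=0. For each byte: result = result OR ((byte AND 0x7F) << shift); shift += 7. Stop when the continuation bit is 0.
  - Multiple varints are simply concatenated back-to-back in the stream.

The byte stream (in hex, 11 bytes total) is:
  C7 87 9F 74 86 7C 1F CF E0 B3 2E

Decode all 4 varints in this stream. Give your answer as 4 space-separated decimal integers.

  byte[0]=0xC7 cont=1 payload=0x47=71: acc |= 71<<0 -> acc=71 shift=7
  byte[1]=0x87 cont=1 payload=0x07=7: acc |= 7<<7 -> acc=967 shift=14
  byte[2]=0x9F cont=1 payload=0x1F=31: acc |= 31<<14 -> acc=508871 shift=21
  byte[3]=0x74 cont=0 payload=0x74=116: acc |= 116<<21 -> acc=243778503 shift=28 [end]
Varint 1: bytes[0:4] = C7 87 9F 74 -> value 243778503 (4 byte(s))
  byte[4]=0x86 cont=1 payload=0x06=6: acc |= 6<<0 -> acc=6 shift=7
  byte[5]=0x7C cont=0 payload=0x7C=124: acc |= 124<<7 -> acc=15878 shift=14 [end]
Varint 2: bytes[4:6] = 86 7C -> value 15878 (2 byte(s))
  byte[6]=0x1F cont=0 payload=0x1F=31: acc |= 31<<0 -> acc=31 shift=7 [end]
Varint 3: bytes[6:7] = 1F -> value 31 (1 byte(s))
  byte[7]=0xCF cont=1 payload=0x4F=79: acc |= 79<<0 -> acc=79 shift=7
  byte[8]=0xE0 cont=1 payload=0x60=96: acc |= 96<<7 -> acc=12367 shift=14
  byte[9]=0xB3 cont=1 payload=0x33=51: acc |= 51<<14 -> acc=847951 shift=21
  byte[10]=0x2E cont=0 payload=0x2E=46: acc |= 46<<21 -> acc=97316943 shift=28 [end]
Varint 4: bytes[7:11] = CF E0 B3 2E -> value 97316943 (4 byte(s))

Answer: 243778503 15878 31 97316943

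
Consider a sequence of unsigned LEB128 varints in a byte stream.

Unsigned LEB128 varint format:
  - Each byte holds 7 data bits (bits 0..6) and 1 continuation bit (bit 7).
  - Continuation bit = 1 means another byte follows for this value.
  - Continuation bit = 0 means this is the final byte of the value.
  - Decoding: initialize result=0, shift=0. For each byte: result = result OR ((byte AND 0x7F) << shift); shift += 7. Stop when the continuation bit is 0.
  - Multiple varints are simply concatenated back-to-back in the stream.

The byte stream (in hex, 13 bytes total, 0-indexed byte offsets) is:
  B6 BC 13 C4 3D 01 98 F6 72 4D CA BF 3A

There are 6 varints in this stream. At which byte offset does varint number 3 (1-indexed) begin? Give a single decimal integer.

  byte[0]=0xB6 cont=1 payload=0x36=54: acc |= 54<<0 -> acc=54 shift=7
  byte[1]=0xBC cont=1 payload=0x3C=60: acc |= 60<<7 -> acc=7734 shift=14
  byte[2]=0x13 cont=0 payload=0x13=19: acc |= 19<<14 -> acc=319030 shift=21 [end]
Varint 1: bytes[0:3] = B6 BC 13 -> value 319030 (3 byte(s))
  byte[3]=0xC4 cont=1 payload=0x44=68: acc |= 68<<0 -> acc=68 shift=7
  byte[4]=0x3D cont=0 payload=0x3D=61: acc |= 61<<7 -> acc=7876 shift=14 [end]
Varint 2: bytes[3:5] = C4 3D -> value 7876 (2 byte(s))
  byte[5]=0x01 cont=0 payload=0x01=1: acc |= 1<<0 -> acc=1 shift=7 [end]
Varint 3: bytes[5:6] = 01 -> value 1 (1 byte(s))
  byte[6]=0x98 cont=1 payload=0x18=24: acc |= 24<<0 -> acc=24 shift=7
  byte[7]=0xF6 cont=1 payload=0x76=118: acc |= 118<<7 -> acc=15128 shift=14
  byte[8]=0x72 cont=0 payload=0x72=114: acc |= 114<<14 -> acc=1882904 shift=21 [end]
Varint 4: bytes[6:9] = 98 F6 72 -> value 1882904 (3 byte(s))
  byte[9]=0x4D cont=0 payload=0x4D=77: acc |= 77<<0 -> acc=77 shift=7 [end]
Varint 5: bytes[9:10] = 4D -> value 77 (1 byte(s))
  byte[10]=0xCA cont=1 payload=0x4A=74: acc |= 74<<0 -> acc=74 shift=7
  byte[11]=0xBF cont=1 payload=0x3F=63: acc |= 63<<7 -> acc=8138 shift=14
  byte[12]=0x3A cont=0 payload=0x3A=58: acc |= 58<<14 -> acc=958410 shift=21 [end]
Varint 6: bytes[10:13] = CA BF 3A -> value 958410 (3 byte(s))

Answer: 5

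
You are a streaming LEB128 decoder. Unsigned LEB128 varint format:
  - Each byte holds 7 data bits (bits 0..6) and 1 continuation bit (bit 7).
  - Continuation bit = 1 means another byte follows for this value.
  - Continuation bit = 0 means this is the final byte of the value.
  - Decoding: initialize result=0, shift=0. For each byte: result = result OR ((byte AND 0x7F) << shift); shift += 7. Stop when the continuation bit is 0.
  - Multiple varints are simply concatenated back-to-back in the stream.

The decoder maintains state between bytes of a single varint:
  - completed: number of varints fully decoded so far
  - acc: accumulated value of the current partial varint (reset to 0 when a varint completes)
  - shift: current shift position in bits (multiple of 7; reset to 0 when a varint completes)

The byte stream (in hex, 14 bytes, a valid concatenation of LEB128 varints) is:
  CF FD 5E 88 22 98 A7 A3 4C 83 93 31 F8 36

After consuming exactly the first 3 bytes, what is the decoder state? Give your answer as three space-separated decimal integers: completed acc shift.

byte[0]=0xCF cont=1 payload=0x4F: acc |= 79<<0 -> completed=0 acc=79 shift=7
byte[1]=0xFD cont=1 payload=0x7D: acc |= 125<<7 -> completed=0 acc=16079 shift=14
byte[2]=0x5E cont=0 payload=0x5E: varint #1 complete (value=1556175); reset -> completed=1 acc=0 shift=0

Answer: 1 0 0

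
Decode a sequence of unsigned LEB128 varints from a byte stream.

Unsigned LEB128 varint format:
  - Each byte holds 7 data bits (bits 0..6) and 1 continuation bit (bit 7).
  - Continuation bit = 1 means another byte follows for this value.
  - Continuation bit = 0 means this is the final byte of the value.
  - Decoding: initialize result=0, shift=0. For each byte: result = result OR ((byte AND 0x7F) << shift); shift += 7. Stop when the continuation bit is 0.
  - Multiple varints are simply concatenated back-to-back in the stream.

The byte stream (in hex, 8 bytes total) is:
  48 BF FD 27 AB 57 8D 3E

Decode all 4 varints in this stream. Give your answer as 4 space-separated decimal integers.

Answer: 72 655039 11179 7949

Derivation:
  byte[0]=0x48 cont=0 payload=0x48=72: acc |= 72<<0 -> acc=72 shift=7 [end]
Varint 1: bytes[0:1] = 48 -> value 72 (1 byte(s))
  byte[1]=0xBF cont=1 payload=0x3F=63: acc |= 63<<0 -> acc=63 shift=7
  byte[2]=0xFD cont=1 payload=0x7D=125: acc |= 125<<7 -> acc=16063 shift=14
  byte[3]=0x27 cont=0 payload=0x27=39: acc |= 39<<14 -> acc=655039 shift=21 [end]
Varint 2: bytes[1:4] = BF FD 27 -> value 655039 (3 byte(s))
  byte[4]=0xAB cont=1 payload=0x2B=43: acc |= 43<<0 -> acc=43 shift=7
  byte[5]=0x57 cont=0 payload=0x57=87: acc |= 87<<7 -> acc=11179 shift=14 [end]
Varint 3: bytes[4:6] = AB 57 -> value 11179 (2 byte(s))
  byte[6]=0x8D cont=1 payload=0x0D=13: acc |= 13<<0 -> acc=13 shift=7
  byte[7]=0x3E cont=0 payload=0x3E=62: acc |= 62<<7 -> acc=7949 shift=14 [end]
Varint 4: bytes[6:8] = 8D 3E -> value 7949 (2 byte(s))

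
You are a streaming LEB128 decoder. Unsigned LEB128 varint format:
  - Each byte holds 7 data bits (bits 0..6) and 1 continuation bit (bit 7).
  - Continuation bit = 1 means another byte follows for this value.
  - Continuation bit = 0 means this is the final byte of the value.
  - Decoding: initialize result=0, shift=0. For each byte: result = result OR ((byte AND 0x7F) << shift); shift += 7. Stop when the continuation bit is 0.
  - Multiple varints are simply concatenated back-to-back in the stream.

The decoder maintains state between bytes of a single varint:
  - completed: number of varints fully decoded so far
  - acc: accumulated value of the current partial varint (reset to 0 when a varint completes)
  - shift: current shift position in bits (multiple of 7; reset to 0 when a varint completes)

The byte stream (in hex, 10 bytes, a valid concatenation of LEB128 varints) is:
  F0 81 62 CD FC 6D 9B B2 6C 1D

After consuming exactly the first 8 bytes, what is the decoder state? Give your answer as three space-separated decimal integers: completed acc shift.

byte[0]=0xF0 cont=1 payload=0x70: acc |= 112<<0 -> completed=0 acc=112 shift=7
byte[1]=0x81 cont=1 payload=0x01: acc |= 1<<7 -> completed=0 acc=240 shift=14
byte[2]=0x62 cont=0 payload=0x62: varint #1 complete (value=1605872); reset -> completed=1 acc=0 shift=0
byte[3]=0xCD cont=1 payload=0x4D: acc |= 77<<0 -> completed=1 acc=77 shift=7
byte[4]=0xFC cont=1 payload=0x7C: acc |= 124<<7 -> completed=1 acc=15949 shift=14
byte[5]=0x6D cont=0 payload=0x6D: varint #2 complete (value=1801805); reset -> completed=2 acc=0 shift=0
byte[6]=0x9B cont=1 payload=0x1B: acc |= 27<<0 -> completed=2 acc=27 shift=7
byte[7]=0xB2 cont=1 payload=0x32: acc |= 50<<7 -> completed=2 acc=6427 shift=14

Answer: 2 6427 14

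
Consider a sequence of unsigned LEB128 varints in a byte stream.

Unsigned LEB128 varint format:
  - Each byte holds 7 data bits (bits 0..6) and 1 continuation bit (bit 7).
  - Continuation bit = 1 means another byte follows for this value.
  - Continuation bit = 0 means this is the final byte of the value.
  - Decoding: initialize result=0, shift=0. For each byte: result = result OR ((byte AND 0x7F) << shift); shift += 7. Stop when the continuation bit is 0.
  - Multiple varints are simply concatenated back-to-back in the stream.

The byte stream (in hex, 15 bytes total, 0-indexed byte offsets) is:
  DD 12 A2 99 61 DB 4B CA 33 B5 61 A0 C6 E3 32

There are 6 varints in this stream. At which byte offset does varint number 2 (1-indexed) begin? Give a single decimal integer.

  byte[0]=0xDD cont=1 payload=0x5D=93: acc |= 93<<0 -> acc=93 shift=7
  byte[1]=0x12 cont=0 payload=0x12=18: acc |= 18<<7 -> acc=2397 shift=14 [end]
Varint 1: bytes[0:2] = DD 12 -> value 2397 (2 byte(s))
  byte[2]=0xA2 cont=1 payload=0x22=34: acc |= 34<<0 -> acc=34 shift=7
  byte[3]=0x99 cont=1 payload=0x19=25: acc |= 25<<7 -> acc=3234 shift=14
  byte[4]=0x61 cont=0 payload=0x61=97: acc |= 97<<14 -> acc=1592482 shift=21 [end]
Varint 2: bytes[2:5] = A2 99 61 -> value 1592482 (3 byte(s))
  byte[5]=0xDB cont=1 payload=0x5B=91: acc |= 91<<0 -> acc=91 shift=7
  byte[6]=0x4B cont=0 payload=0x4B=75: acc |= 75<<7 -> acc=9691 shift=14 [end]
Varint 3: bytes[5:7] = DB 4B -> value 9691 (2 byte(s))
  byte[7]=0xCA cont=1 payload=0x4A=74: acc |= 74<<0 -> acc=74 shift=7
  byte[8]=0x33 cont=0 payload=0x33=51: acc |= 51<<7 -> acc=6602 shift=14 [end]
Varint 4: bytes[7:9] = CA 33 -> value 6602 (2 byte(s))
  byte[9]=0xB5 cont=1 payload=0x35=53: acc |= 53<<0 -> acc=53 shift=7
  byte[10]=0x61 cont=0 payload=0x61=97: acc |= 97<<7 -> acc=12469 shift=14 [end]
Varint 5: bytes[9:11] = B5 61 -> value 12469 (2 byte(s))
  byte[11]=0xA0 cont=1 payload=0x20=32: acc |= 32<<0 -> acc=32 shift=7
  byte[12]=0xC6 cont=1 payload=0x46=70: acc |= 70<<7 -> acc=8992 shift=14
  byte[13]=0xE3 cont=1 payload=0x63=99: acc |= 99<<14 -> acc=1631008 shift=21
  byte[14]=0x32 cont=0 payload=0x32=50: acc |= 50<<21 -> acc=106488608 shift=28 [end]
Varint 6: bytes[11:15] = A0 C6 E3 32 -> value 106488608 (4 byte(s))

Answer: 2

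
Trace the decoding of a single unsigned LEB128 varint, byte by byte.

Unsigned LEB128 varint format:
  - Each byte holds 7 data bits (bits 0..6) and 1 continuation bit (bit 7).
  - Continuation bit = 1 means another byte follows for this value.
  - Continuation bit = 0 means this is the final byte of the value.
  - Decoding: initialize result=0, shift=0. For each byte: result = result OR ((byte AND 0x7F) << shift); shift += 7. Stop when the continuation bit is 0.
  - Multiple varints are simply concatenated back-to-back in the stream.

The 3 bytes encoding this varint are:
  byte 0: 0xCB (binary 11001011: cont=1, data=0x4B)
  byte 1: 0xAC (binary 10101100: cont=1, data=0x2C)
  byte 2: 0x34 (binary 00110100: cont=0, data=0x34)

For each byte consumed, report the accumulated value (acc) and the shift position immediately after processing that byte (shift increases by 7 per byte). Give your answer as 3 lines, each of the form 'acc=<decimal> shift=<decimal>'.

Answer: acc=75 shift=7
acc=5707 shift=14
acc=857675 shift=21

Derivation:
byte 0=0xCB: payload=0x4B=75, contrib = 75<<0 = 75; acc -> 75, shift -> 7
byte 1=0xAC: payload=0x2C=44, contrib = 44<<7 = 5632; acc -> 5707, shift -> 14
byte 2=0x34: payload=0x34=52, contrib = 52<<14 = 851968; acc -> 857675, shift -> 21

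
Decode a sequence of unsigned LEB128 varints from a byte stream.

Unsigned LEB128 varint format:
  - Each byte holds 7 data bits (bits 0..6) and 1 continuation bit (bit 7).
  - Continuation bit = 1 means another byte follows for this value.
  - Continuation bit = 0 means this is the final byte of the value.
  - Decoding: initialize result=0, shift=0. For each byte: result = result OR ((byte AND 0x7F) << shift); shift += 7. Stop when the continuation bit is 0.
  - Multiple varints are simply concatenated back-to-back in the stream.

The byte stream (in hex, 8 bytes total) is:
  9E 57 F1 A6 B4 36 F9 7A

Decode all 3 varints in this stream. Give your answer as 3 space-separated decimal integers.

  byte[0]=0x9E cont=1 payload=0x1E=30: acc |= 30<<0 -> acc=30 shift=7
  byte[1]=0x57 cont=0 payload=0x57=87: acc |= 87<<7 -> acc=11166 shift=14 [end]
Varint 1: bytes[0:2] = 9E 57 -> value 11166 (2 byte(s))
  byte[2]=0xF1 cont=1 payload=0x71=113: acc |= 113<<0 -> acc=113 shift=7
  byte[3]=0xA6 cont=1 payload=0x26=38: acc |= 38<<7 -> acc=4977 shift=14
  byte[4]=0xB4 cont=1 payload=0x34=52: acc |= 52<<14 -> acc=856945 shift=21
  byte[5]=0x36 cont=0 payload=0x36=54: acc |= 54<<21 -> acc=114103153 shift=28 [end]
Varint 2: bytes[2:6] = F1 A6 B4 36 -> value 114103153 (4 byte(s))
  byte[6]=0xF9 cont=1 payload=0x79=121: acc |= 121<<0 -> acc=121 shift=7
  byte[7]=0x7A cont=0 payload=0x7A=122: acc |= 122<<7 -> acc=15737 shift=14 [end]
Varint 3: bytes[6:8] = F9 7A -> value 15737 (2 byte(s))

Answer: 11166 114103153 15737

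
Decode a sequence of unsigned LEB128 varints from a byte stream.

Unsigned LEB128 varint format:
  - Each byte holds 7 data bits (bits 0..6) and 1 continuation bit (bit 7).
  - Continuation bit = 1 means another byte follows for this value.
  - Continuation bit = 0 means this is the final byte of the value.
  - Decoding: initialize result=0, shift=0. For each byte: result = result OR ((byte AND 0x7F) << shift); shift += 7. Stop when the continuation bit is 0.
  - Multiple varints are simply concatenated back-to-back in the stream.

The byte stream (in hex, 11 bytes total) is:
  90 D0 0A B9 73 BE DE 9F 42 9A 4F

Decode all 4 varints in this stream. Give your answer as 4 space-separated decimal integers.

Answer: 174096 14777 138932030 10138

Derivation:
  byte[0]=0x90 cont=1 payload=0x10=16: acc |= 16<<0 -> acc=16 shift=7
  byte[1]=0xD0 cont=1 payload=0x50=80: acc |= 80<<7 -> acc=10256 shift=14
  byte[2]=0x0A cont=0 payload=0x0A=10: acc |= 10<<14 -> acc=174096 shift=21 [end]
Varint 1: bytes[0:3] = 90 D0 0A -> value 174096 (3 byte(s))
  byte[3]=0xB9 cont=1 payload=0x39=57: acc |= 57<<0 -> acc=57 shift=7
  byte[4]=0x73 cont=0 payload=0x73=115: acc |= 115<<7 -> acc=14777 shift=14 [end]
Varint 2: bytes[3:5] = B9 73 -> value 14777 (2 byte(s))
  byte[5]=0xBE cont=1 payload=0x3E=62: acc |= 62<<0 -> acc=62 shift=7
  byte[6]=0xDE cont=1 payload=0x5E=94: acc |= 94<<7 -> acc=12094 shift=14
  byte[7]=0x9F cont=1 payload=0x1F=31: acc |= 31<<14 -> acc=519998 shift=21
  byte[8]=0x42 cont=0 payload=0x42=66: acc |= 66<<21 -> acc=138932030 shift=28 [end]
Varint 3: bytes[5:9] = BE DE 9F 42 -> value 138932030 (4 byte(s))
  byte[9]=0x9A cont=1 payload=0x1A=26: acc |= 26<<0 -> acc=26 shift=7
  byte[10]=0x4F cont=0 payload=0x4F=79: acc |= 79<<7 -> acc=10138 shift=14 [end]
Varint 4: bytes[9:11] = 9A 4F -> value 10138 (2 byte(s))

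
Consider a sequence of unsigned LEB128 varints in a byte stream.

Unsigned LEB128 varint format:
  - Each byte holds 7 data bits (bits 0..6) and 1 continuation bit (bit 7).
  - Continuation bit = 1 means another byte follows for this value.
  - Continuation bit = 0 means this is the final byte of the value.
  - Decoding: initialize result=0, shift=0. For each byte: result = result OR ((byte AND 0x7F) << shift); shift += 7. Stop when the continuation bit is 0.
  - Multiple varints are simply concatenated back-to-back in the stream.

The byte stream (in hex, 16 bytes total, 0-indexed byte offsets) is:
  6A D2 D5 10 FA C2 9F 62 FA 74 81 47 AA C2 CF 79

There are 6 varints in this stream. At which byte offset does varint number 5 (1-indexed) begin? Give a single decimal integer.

Answer: 10

Derivation:
  byte[0]=0x6A cont=0 payload=0x6A=106: acc |= 106<<0 -> acc=106 shift=7 [end]
Varint 1: bytes[0:1] = 6A -> value 106 (1 byte(s))
  byte[1]=0xD2 cont=1 payload=0x52=82: acc |= 82<<0 -> acc=82 shift=7
  byte[2]=0xD5 cont=1 payload=0x55=85: acc |= 85<<7 -> acc=10962 shift=14
  byte[3]=0x10 cont=0 payload=0x10=16: acc |= 16<<14 -> acc=273106 shift=21 [end]
Varint 2: bytes[1:4] = D2 D5 10 -> value 273106 (3 byte(s))
  byte[4]=0xFA cont=1 payload=0x7A=122: acc |= 122<<0 -> acc=122 shift=7
  byte[5]=0xC2 cont=1 payload=0x42=66: acc |= 66<<7 -> acc=8570 shift=14
  byte[6]=0x9F cont=1 payload=0x1F=31: acc |= 31<<14 -> acc=516474 shift=21
  byte[7]=0x62 cont=0 payload=0x62=98: acc |= 98<<21 -> acc=206037370 shift=28 [end]
Varint 3: bytes[4:8] = FA C2 9F 62 -> value 206037370 (4 byte(s))
  byte[8]=0xFA cont=1 payload=0x7A=122: acc |= 122<<0 -> acc=122 shift=7
  byte[9]=0x74 cont=0 payload=0x74=116: acc |= 116<<7 -> acc=14970 shift=14 [end]
Varint 4: bytes[8:10] = FA 74 -> value 14970 (2 byte(s))
  byte[10]=0x81 cont=1 payload=0x01=1: acc |= 1<<0 -> acc=1 shift=7
  byte[11]=0x47 cont=0 payload=0x47=71: acc |= 71<<7 -> acc=9089 shift=14 [end]
Varint 5: bytes[10:12] = 81 47 -> value 9089 (2 byte(s))
  byte[12]=0xAA cont=1 payload=0x2A=42: acc |= 42<<0 -> acc=42 shift=7
  byte[13]=0xC2 cont=1 payload=0x42=66: acc |= 66<<7 -> acc=8490 shift=14
  byte[14]=0xCF cont=1 payload=0x4F=79: acc |= 79<<14 -> acc=1302826 shift=21
  byte[15]=0x79 cont=0 payload=0x79=121: acc |= 121<<21 -> acc=255058218 shift=28 [end]
Varint 6: bytes[12:16] = AA C2 CF 79 -> value 255058218 (4 byte(s))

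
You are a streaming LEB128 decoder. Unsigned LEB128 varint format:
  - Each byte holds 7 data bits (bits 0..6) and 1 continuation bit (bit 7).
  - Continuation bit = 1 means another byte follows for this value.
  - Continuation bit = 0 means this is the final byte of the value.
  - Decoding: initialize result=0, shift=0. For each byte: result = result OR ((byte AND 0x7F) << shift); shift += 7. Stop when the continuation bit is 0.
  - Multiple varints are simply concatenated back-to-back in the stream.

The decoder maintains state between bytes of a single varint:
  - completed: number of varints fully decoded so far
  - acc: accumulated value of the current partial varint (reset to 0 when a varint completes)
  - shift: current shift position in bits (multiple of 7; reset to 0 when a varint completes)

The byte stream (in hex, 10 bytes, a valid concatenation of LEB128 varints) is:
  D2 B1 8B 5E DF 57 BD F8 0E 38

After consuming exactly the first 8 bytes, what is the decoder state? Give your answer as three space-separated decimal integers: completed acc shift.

byte[0]=0xD2 cont=1 payload=0x52: acc |= 82<<0 -> completed=0 acc=82 shift=7
byte[1]=0xB1 cont=1 payload=0x31: acc |= 49<<7 -> completed=0 acc=6354 shift=14
byte[2]=0x8B cont=1 payload=0x0B: acc |= 11<<14 -> completed=0 acc=186578 shift=21
byte[3]=0x5E cont=0 payload=0x5E: varint #1 complete (value=197318866); reset -> completed=1 acc=0 shift=0
byte[4]=0xDF cont=1 payload=0x5F: acc |= 95<<0 -> completed=1 acc=95 shift=7
byte[5]=0x57 cont=0 payload=0x57: varint #2 complete (value=11231); reset -> completed=2 acc=0 shift=0
byte[6]=0xBD cont=1 payload=0x3D: acc |= 61<<0 -> completed=2 acc=61 shift=7
byte[7]=0xF8 cont=1 payload=0x78: acc |= 120<<7 -> completed=2 acc=15421 shift=14

Answer: 2 15421 14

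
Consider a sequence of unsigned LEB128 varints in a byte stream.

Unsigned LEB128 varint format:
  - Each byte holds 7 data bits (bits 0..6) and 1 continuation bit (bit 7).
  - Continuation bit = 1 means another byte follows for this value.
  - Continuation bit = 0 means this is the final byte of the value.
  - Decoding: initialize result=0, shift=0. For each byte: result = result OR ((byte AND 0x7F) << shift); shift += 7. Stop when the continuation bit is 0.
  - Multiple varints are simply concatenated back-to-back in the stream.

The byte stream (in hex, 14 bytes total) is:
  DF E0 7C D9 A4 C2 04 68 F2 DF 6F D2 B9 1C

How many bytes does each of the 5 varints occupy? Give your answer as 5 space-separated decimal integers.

Answer: 3 4 1 3 3

Derivation:
  byte[0]=0xDF cont=1 payload=0x5F=95: acc |= 95<<0 -> acc=95 shift=7
  byte[1]=0xE0 cont=1 payload=0x60=96: acc |= 96<<7 -> acc=12383 shift=14
  byte[2]=0x7C cont=0 payload=0x7C=124: acc |= 124<<14 -> acc=2043999 shift=21 [end]
Varint 1: bytes[0:3] = DF E0 7C -> value 2043999 (3 byte(s))
  byte[3]=0xD9 cont=1 payload=0x59=89: acc |= 89<<0 -> acc=89 shift=7
  byte[4]=0xA4 cont=1 payload=0x24=36: acc |= 36<<7 -> acc=4697 shift=14
  byte[5]=0xC2 cont=1 payload=0x42=66: acc |= 66<<14 -> acc=1086041 shift=21
  byte[6]=0x04 cont=0 payload=0x04=4: acc |= 4<<21 -> acc=9474649 shift=28 [end]
Varint 2: bytes[3:7] = D9 A4 C2 04 -> value 9474649 (4 byte(s))
  byte[7]=0x68 cont=0 payload=0x68=104: acc |= 104<<0 -> acc=104 shift=7 [end]
Varint 3: bytes[7:8] = 68 -> value 104 (1 byte(s))
  byte[8]=0xF2 cont=1 payload=0x72=114: acc |= 114<<0 -> acc=114 shift=7
  byte[9]=0xDF cont=1 payload=0x5F=95: acc |= 95<<7 -> acc=12274 shift=14
  byte[10]=0x6F cont=0 payload=0x6F=111: acc |= 111<<14 -> acc=1830898 shift=21 [end]
Varint 4: bytes[8:11] = F2 DF 6F -> value 1830898 (3 byte(s))
  byte[11]=0xD2 cont=1 payload=0x52=82: acc |= 82<<0 -> acc=82 shift=7
  byte[12]=0xB9 cont=1 payload=0x39=57: acc |= 57<<7 -> acc=7378 shift=14
  byte[13]=0x1C cont=0 payload=0x1C=28: acc |= 28<<14 -> acc=466130 shift=21 [end]
Varint 5: bytes[11:14] = D2 B9 1C -> value 466130 (3 byte(s))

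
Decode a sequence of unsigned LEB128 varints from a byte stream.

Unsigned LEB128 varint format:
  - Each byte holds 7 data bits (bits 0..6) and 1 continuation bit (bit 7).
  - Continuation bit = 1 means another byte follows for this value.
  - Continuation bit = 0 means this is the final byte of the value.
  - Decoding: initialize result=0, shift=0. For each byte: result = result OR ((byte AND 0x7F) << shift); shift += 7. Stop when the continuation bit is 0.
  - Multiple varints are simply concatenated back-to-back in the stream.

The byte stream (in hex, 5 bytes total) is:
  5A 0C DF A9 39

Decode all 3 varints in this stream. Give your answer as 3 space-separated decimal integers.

Answer: 90 12 939231

Derivation:
  byte[0]=0x5A cont=0 payload=0x5A=90: acc |= 90<<0 -> acc=90 shift=7 [end]
Varint 1: bytes[0:1] = 5A -> value 90 (1 byte(s))
  byte[1]=0x0C cont=0 payload=0x0C=12: acc |= 12<<0 -> acc=12 shift=7 [end]
Varint 2: bytes[1:2] = 0C -> value 12 (1 byte(s))
  byte[2]=0xDF cont=1 payload=0x5F=95: acc |= 95<<0 -> acc=95 shift=7
  byte[3]=0xA9 cont=1 payload=0x29=41: acc |= 41<<7 -> acc=5343 shift=14
  byte[4]=0x39 cont=0 payload=0x39=57: acc |= 57<<14 -> acc=939231 shift=21 [end]
Varint 3: bytes[2:5] = DF A9 39 -> value 939231 (3 byte(s))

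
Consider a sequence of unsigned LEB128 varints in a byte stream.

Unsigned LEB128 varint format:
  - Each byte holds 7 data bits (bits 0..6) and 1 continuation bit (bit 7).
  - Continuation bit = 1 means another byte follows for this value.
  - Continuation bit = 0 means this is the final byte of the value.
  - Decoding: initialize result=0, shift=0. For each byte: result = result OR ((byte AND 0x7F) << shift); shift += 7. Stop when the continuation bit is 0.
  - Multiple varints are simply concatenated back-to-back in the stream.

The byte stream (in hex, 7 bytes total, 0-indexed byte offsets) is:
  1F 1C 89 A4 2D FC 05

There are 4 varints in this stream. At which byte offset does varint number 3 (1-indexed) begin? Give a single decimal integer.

  byte[0]=0x1F cont=0 payload=0x1F=31: acc |= 31<<0 -> acc=31 shift=7 [end]
Varint 1: bytes[0:1] = 1F -> value 31 (1 byte(s))
  byte[1]=0x1C cont=0 payload=0x1C=28: acc |= 28<<0 -> acc=28 shift=7 [end]
Varint 2: bytes[1:2] = 1C -> value 28 (1 byte(s))
  byte[2]=0x89 cont=1 payload=0x09=9: acc |= 9<<0 -> acc=9 shift=7
  byte[3]=0xA4 cont=1 payload=0x24=36: acc |= 36<<7 -> acc=4617 shift=14
  byte[4]=0x2D cont=0 payload=0x2D=45: acc |= 45<<14 -> acc=741897 shift=21 [end]
Varint 3: bytes[2:5] = 89 A4 2D -> value 741897 (3 byte(s))
  byte[5]=0xFC cont=1 payload=0x7C=124: acc |= 124<<0 -> acc=124 shift=7
  byte[6]=0x05 cont=0 payload=0x05=5: acc |= 5<<7 -> acc=764 shift=14 [end]
Varint 4: bytes[5:7] = FC 05 -> value 764 (2 byte(s))

Answer: 2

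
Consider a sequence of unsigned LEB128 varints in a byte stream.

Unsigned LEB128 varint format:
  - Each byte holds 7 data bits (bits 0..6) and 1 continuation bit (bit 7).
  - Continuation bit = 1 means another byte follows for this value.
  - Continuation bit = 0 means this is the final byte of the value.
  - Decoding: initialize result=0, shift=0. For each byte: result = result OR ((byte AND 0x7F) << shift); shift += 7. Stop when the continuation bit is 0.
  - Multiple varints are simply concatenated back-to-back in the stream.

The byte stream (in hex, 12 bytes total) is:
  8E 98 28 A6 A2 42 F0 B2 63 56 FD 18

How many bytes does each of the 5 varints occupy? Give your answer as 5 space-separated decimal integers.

  byte[0]=0x8E cont=1 payload=0x0E=14: acc |= 14<<0 -> acc=14 shift=7
  byte[1]=0x98 cont=1 payload=0x18=24: acc |= 24<<7 -> acc=3086 shift=14
  byte[2]=0x28 cont=0 payload=0x28=40: acc |= 40<<14 -> acc=658446 shift=21 [end]
Varint 1: bytes[0:3] = 8E 98 28 -> value 658446 (3 byte(s))
  byte[3]=0xA6 cont=1 payload=0x26=38: acc |= 38<<0 -> acc=38 shift=7
  byte[4]=0xA2 cont=1 payload=0x22=34: acc |= 34<<7 -> acc=4390 shift=14
  byte[5]=0x42 cont=0 payload=0x42=66: acc |= 66<<14 -> acc=1085734 shift=21 [end]
Varint 2: bytes[3:6] = A6 A2 42 -> value 1085734 (3 byte(s))
  byte[6]=0xF0 cont=1 payload=0x70=112: acc |= 112<<0 -> acc=112 shift=7
  byte[7]=0xB2 cont=1 payload=0x32=50: acc |= 50<<7 -> acc=6512 shift=14
  byte[8]=0x63 cont=0 payload=0x63=99: acc |= 99<<14 -> acc=1628528 shift=21 [end]
Varint 3: bytes[6:9] = F0 B2 63 -> value 1628528 (3 byte(s))
  byte[9]=0x56 cont=0 payload=0x56=86: acc |= 86<<0 -> acc=86 shift=7 [end]
Varint 4: bytes[9:10] = 56 -> value 86 (1 byte(s))
  byte[10]=0xFD cont=1 payload=0x7D=125: acc |= 125<<0 -> acc=125 shift=7
  byte[11]=0x18 cont=0 payload=0x18=24: acc |= 24<<7 -> acc=3197 shift=14 [end]
Varint 5: bytes[10:12] = FD 18 -> value 3197 (2 byte(s))

Answer: 3 3 3 1 2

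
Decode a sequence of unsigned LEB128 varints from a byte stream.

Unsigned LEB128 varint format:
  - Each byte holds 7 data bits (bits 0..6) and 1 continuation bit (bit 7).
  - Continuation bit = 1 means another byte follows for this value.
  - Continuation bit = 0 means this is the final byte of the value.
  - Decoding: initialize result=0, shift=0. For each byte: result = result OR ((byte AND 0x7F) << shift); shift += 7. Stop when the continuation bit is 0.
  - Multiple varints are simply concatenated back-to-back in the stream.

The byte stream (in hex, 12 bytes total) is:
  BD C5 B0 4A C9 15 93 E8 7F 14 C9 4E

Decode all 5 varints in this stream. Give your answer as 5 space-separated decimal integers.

Answer: 155984573 2761 2094099 20 10057

Derivation:
  byte[0]=0xBD cont=1 payload=0x3D=61: acc |= 61<<0 -> acc=61 shift=7
  byte[1]=0xC5 cont=1 payload=0x45=69: acc |= 69<<7 -> acc=8893 shift=14
  byte[2]=0xB0 cont=1 payload=0x30=48: acc |= 48<<14 -> acc=795325 shift=21
  byte[3]=0x4A cont=0 payload=0x4A=74: acc |= 74<<21 -> acc=155984573 shift=28 [end]
Varint 1: bytes[0:4] = BD C5 B0 4A -> value 155984573 (4 byte(s))
  byte[4]=0xC9 cont=1 payload=0x49=73: acc |= 73<<0 -> acc=73 shift=7
  byte[5]=0x15 cont=0 payload=0x15=21: acc |= 21<<7 -> acc=2761 shift=14 [end]
Varint 2: bytes[4:6] = C9 15 -> value 2761 (2 byte(s))
  byte[6]=0x93 cont=1 payload=0x13=19: acc |= 19<<0 -> acc=19 shift=7
  byte[7]=0xE8 cont=1 payload=0x68=104: acc |= 104<<7 -> acc=13331 shift=14
  byte[8]=0x7F cont=0 payload=0x7F=127: acc |= 127<<14 -> acc=2094099 shift=21 [end]
Varint 3: bytes[6:9] = 93 E8 7F -> value 2094099 (3 byte(s))
  byte[9]=0x14 cont=0 payload=0x14=20: acc |= 20<<0 -> acc=20 shift=7 [end]
Varint 4: bytes[9:10] = 14 -> value 20 (1 byte(s))
  byte[10]=0xC9 cont=1 payload=0x49=73: acc |= 73<<0 -> acc=73 shift=7
  byte[11]=0x4E cont=0 payload=0x4E=78: acc |= 78<<7 -> acc=10057 shift=14 [end]
Varint 5: bytes[10:12] = C9 4E -> value 10057 (2 byte(s))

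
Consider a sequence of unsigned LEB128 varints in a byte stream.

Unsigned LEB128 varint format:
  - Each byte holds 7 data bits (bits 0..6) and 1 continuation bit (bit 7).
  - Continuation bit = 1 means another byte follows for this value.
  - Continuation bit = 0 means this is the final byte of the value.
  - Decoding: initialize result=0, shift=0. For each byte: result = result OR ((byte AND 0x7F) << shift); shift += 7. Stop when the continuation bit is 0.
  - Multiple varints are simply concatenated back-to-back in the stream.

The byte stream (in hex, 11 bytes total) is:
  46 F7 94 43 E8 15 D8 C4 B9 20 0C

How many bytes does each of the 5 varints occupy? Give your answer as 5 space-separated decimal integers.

  byte[0]=0x46 cont=0 payload=0x46=70: acc |= 70<<0 -> acc=70 shift=7 [end]
Varint 1: bytes[0:1] = 46 -> value 70 (1 byte(s))
  byte[1]=0xF7 cont=1 payload=0x77=119: acc |= 119<<0 -> acc=119 shift=7
  byte[2]=0x94 cont=1 payload=0x14=20: acc |= 20<<7 -> acc=2679 shift=14
  byte[3]=0x43 cont=0 payload=0x43=67: acc |= 67<<14 -> acc=1100407 shift=21 [end]
Varint 2: bytes[1:4] = F7 94 43 -> value 1100407 (3 byte(s))
  byte[4]=0xE8 cont=1 payload=0x68=104: acc |= 104<<0 -> acc=104 shift=7
  byte[5]=0x15 cont=0 payload=0x15=21: acc |= 21<<7 -> acc=2792 shift=14 [end]
Varint 3: bytes[4:6] = E8 15 -> value 2792 (2 byte(s))
  byte[6]=0xD8 cont=1 payload=0x58=88: acc |= 88<<0 -> acc=88 shift=7
  byte[7]=0xC4 cont=1 payload=0x44=68: acc |= 68<<7 -> acc=8792 shift=14
  byte[8]=0xB9 cont=1 payload=0x39=57: acc |= 57<<14 -> acc=942680 shift=21
  byte[9]=0x20 cont=0 payload=0x20=32: acc |= 32<<21 -> acc=68051544 shift=28 [end]
Varint 4: bytes[6:10] = D8 C4 B9 20 -> value 68051544 (4 byte(s))
  byte[10]=0x0C cont=0 payload=0x0C=12: acc |= 12<<0 -> acc=12 shift=7 [end]
Varint 5: bytes[10:11] = 0C -> value 12 (1 byte(s))

Answer: 1 3 2 4 1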